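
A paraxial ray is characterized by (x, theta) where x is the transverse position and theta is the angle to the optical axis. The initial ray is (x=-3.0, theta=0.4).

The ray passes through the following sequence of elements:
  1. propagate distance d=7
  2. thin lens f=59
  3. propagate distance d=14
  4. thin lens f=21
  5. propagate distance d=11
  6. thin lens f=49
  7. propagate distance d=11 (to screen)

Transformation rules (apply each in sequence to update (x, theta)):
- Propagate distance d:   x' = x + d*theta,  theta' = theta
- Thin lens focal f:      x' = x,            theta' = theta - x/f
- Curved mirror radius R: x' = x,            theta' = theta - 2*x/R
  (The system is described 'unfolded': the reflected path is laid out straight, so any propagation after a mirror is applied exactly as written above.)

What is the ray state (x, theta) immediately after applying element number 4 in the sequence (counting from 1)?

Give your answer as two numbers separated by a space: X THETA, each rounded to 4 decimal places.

Answer: 5.4475 0.1440

Derivation:
Initial: x=-3.0000 theta=0.4000
After 1 (propagate distance d=7): x=-0.2000 theta=0.4000
After 2 (thin lens f=59): x=-0.2000 theta=119/295 (≈0.4034)
After 3 (propagate distance d=14): x=1607/295 (≈5.4475) theta=119/295 (≈0.4034)
After 4 (thin lens f=21): x=1607/295 (≈5.4475) theta=892/6195 (≈0.1440)
Rounded to 4 decimal places: x = 5.4475, theta = 0.1440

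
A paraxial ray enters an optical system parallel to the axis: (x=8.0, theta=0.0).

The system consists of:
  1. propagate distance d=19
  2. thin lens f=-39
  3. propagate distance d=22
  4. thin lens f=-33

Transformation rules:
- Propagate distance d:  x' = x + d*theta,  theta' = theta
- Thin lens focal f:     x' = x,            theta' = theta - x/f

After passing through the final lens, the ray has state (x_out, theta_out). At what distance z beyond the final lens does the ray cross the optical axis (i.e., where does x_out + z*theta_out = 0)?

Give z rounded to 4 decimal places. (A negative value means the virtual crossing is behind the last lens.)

Initial: x=8.0000 theta=0.0000
After 1 (propagate distance d=19): x=8.0000 theta=0.0000
After 2 (thin lens f=-39): x=8.0000 theta=8/39 (≈0.2051)
After 3 (propagate distance d=22): x=488/39 (≈12.5128) theta=8/39 (≈0.2051)
After 4 (thin lens f=-33): x=488/39 (≈12.5128) theta=752/1287 (≈0.5843)
z_focus = -x_out/theta_out = -(488/39)/(752/1287) = -2013/94 ≈ -21.4149
Rounded to 4 decimal places: z = -21.4149

Answer: -21.4149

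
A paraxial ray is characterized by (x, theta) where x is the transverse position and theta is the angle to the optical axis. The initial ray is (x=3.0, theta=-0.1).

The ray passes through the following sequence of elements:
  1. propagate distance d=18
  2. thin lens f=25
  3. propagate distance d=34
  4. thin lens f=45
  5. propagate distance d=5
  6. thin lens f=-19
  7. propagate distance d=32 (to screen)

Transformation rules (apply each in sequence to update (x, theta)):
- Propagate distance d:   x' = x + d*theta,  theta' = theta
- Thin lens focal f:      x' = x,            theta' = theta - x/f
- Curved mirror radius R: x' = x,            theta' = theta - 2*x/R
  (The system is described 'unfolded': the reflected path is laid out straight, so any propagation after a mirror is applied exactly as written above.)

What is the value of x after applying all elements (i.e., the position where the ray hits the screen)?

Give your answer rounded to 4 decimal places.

Initial: x=3.0000 theta=-0.1000
After 1 (propagate distance d=18): x=1.2000 theta=-0.1000
After 2 (thin lens f=25): x=1.2000 theta=-0.1480
After 3 (propagate distance d=34): x=-3.8320 theta=-0.1480
After 4 (thin lens f=45): x=-3.8320 theta=-707/11250 (≈-0.0628)
After 5 (propagate distance d=5): x=-9329/2250 (≈-4.1462) theta=-707/11250 (≈-0.0628)
After 6 (thin lens f=-19): x=-9329/2250 (≈-4.1462) theta=-527/1875 (≈-0.2811)
After 7 (propagate distance d=32 (to screen)): x=-147829/11250 (≈-13.1404) theta=-527/1875 (≈-0.2811)
Rounded to 4 decimal places: x = -13.1404

Answer: -13.1404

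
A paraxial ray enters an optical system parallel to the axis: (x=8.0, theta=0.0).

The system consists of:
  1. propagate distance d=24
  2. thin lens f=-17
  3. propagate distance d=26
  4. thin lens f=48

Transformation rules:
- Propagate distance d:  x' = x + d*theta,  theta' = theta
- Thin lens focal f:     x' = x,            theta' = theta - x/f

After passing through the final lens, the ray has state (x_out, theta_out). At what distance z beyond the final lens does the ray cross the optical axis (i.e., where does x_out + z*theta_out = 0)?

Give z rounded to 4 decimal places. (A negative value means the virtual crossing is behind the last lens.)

Initial: x=8.0000 theta=0.0000
After 1 (propagate distance d=24): x=8.0000 theta=0.0000
After 2 (thin lens f=-17): x=8.0000 theta=8/17 (≈0.4706)
After 3 (propagate distance d=26): x=344/17 (≈20.2353) theta=8/17 (≈0.4706)
After 4 (thin lens f=48): x=344/17 (≈20.2353) theta=5/102 (≈0.0490)
z_focus = -x_out/theta_out = -(344/17)/(5/102) = -412.8000
Rounded to 4 decimal places: z = -412.8000

Answer: -412.8000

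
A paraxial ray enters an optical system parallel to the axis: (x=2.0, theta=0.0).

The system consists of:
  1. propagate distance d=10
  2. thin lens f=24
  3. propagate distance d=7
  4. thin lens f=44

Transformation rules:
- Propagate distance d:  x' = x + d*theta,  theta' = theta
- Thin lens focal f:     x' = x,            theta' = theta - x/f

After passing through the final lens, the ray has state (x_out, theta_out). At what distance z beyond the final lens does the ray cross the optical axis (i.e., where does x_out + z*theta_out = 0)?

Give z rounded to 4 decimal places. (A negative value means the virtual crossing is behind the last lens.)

Answer: 12.2623

Derivation:
Initial: x=2.0000 theta=0.0000
After 1 (propagate distance d=10): x=2.0000 theta=0.0000
After 2 (thin lens f=24): x=2.0000 theta=-1/12 (≈-0.0833)
After 3 (propagate distance d=7): x=17/12 (≈1.4167) theta=-1/12 (≈-0.0833)
After 4 (thin lens f=44): x=17/12 (≈1.4167) theta=-61/528 (≈-0.1155)
z_focus = -x_out/theta_out = -(17/12)/(-61/528) = 748/61 ≈ 12.2623
Rounded to 4 decimal places: z = 12.2623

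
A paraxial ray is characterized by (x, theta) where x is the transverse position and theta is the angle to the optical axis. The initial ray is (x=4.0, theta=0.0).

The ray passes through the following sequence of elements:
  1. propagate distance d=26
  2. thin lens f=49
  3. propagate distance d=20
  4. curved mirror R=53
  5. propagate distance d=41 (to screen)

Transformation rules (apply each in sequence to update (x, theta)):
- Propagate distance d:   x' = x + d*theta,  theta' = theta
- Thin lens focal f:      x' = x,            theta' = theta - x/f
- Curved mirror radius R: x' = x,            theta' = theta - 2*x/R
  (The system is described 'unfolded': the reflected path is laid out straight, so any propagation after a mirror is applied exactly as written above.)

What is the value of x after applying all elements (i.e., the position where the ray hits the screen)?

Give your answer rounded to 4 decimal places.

Initial: x=4.0000 theta=0.0000
After 1 (propagate distance d=26): x=4.0000 theta=0.0000
After 2 (thin lens f=49): x=4.0000 theta=-4/49 (≈-0.0816)
After 3 (propagate distance d=20): x=116/49 (≈2.3673) theta=-4/49 (≈-0.0816)
After 4 (curved mirror R=53): x=116/49 (≈2.3673) theta=-444/2597 (≈-0.1710)
After 5 (propagate distance d=41 (to screen)): x=-12056/2597 (≈-4.6423) theta=-444/2597 (≈-0.1710)
Rounded to 4 decimal places: x = -4.6423

Answer: -4.6423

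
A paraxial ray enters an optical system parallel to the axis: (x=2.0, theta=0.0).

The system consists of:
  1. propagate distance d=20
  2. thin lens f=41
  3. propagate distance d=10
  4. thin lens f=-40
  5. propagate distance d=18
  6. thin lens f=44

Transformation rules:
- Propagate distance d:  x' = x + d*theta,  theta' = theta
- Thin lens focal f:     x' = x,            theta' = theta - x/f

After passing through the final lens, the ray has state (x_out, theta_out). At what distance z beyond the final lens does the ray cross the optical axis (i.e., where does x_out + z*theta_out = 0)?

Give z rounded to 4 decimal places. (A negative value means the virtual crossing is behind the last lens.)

Answer: 32.1791

Derivation:
Initial: x=2.0000 theta=0.0000
After 1 (propagate distance d=20): x=2.0000 theta=0.0000
After 2 (thin lens f=41): x=2.0000 theta=-2/41 (≈-0.0488)
After 3 (propagate distance d=10): x=62/41 (≈1.5122) theta=-2/41 (≈-0.0488)
After 4 (thin lens f=-40): x=62/41 (≈1.5122) theta=-9/820 (≈-0.0110)
After 5 (propagate distance d=18): x=539/410 (≈1.3146) theta=-9/820 (≈-0.0110)
After 6 (thin lens f=44): x=539/410 (≈1.3146) theta=-67/1640 (≈-0.0409)
z_focus = -x_out/theta_out = -(539/410)/(-67/1640) = 2156/67 ≈ 32.1791
Rounded to 4 decimal places: z = 32.1791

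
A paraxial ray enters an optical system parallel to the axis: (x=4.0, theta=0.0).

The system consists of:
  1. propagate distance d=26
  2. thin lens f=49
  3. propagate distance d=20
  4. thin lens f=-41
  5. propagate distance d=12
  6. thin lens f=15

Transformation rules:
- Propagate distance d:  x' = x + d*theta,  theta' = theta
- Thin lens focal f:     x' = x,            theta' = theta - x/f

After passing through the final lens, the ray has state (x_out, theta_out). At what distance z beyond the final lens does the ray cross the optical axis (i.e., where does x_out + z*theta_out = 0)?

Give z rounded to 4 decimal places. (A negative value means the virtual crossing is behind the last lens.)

Initial: x=4.0000 theta=0.0000
After 1 (propagate distance d=26): x=4.0000 theta=0.0000
After 2 (thin lens f=49): x=4.0000 theta=-4/49 (≈-0.0816)
After 3 (propagate distance d=20): x=116/49 (≈2.3673) theta=-4/49 (≈-0.0816)
After 4 (thin lens f=-41): x=116/49 (≈2.3673) theta=-48/2009 (≈-0.0239)
After 5 (propagate distance d=12): x=4180/2009 (≈2.0806) theta=-48/2009 (≈-0.0239)
After 6 (thin lens f=15): x=4180/2009 (≈2.0806) theta=-20/123 (≈-0.1626)
z_focus = -x_out/theta_out = -(4180/2009)/(-20/123) = 627/49 ≈ 12.7959
Rounded to 4 decimal places: z = 12.7959

Answer: 12.7959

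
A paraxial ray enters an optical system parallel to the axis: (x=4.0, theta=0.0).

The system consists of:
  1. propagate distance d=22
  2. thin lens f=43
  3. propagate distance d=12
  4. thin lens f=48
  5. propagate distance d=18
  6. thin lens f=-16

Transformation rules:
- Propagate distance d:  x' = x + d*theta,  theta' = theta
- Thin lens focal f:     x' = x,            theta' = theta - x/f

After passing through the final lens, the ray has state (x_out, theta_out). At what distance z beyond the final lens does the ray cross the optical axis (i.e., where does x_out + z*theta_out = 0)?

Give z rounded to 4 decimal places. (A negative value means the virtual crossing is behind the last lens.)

Initial: x=4.0000 theta=0.0000
After 1 (propagate distance d=22): x=4.0000 theta=0.0000
After 2 (thin lens f=43): x=4.0000 theta=-4/43 (≈-0.0930)
After 3 (propagate distance d=12): x=124/43 (≈2.8837) theta=-4/43 (≈-0.0930)
After 4 (thin lens f=48): x=124/43 (≈2.8837) theta=-79/516 (≈-0.1531)
After 5 (propagate distance d=18): x=11/86 (≈0.1279) theta=-79/516 (≈-0.1531)
After 6 (thin lens f=-16): x=11/86 (≈0.1279) theta=-599/4128 (≈-0.1451)
z_focus = -x_out/theta_out = -(11/86)/(-599/4128) = 528/599 ≈ 0.8815
Rounded to 4 decimal places: z = 0.8815

Answer: 0.8815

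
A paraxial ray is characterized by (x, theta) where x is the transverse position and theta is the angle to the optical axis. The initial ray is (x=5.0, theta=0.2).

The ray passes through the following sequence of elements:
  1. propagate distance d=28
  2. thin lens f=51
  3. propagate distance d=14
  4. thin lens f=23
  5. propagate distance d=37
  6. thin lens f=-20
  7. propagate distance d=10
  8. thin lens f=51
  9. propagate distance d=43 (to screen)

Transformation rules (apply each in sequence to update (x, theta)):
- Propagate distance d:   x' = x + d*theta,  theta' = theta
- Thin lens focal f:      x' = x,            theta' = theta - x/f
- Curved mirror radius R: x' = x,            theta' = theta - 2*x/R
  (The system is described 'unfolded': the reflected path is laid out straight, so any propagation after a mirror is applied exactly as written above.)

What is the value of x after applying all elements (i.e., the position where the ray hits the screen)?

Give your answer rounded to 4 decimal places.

Initial: x=5.0000 theta=0.2000
After 1 (propagate distance d=28): x=10.6000 theta=0.2000
After 2 (thin lens f=51): x=10.6000 theta=-2/255 (≈-0.0078)
After 3 (propagate distance d=14): x=535/51 (≈10.4902) theta=-2/255 (≈-0.0078)
After 4 (thin lens f=23): x=535/51 (≈10.4902) theta=-907/1955 (≈-0.4639)
After 5 (propagate distance d=37): x=-39152/5865 (≈-6.6755) theta=-907/1955 (≈-0.4639)
After 6 (thin lens f=-20): x=-39152/5865 (≈-6.6755) theta=-23393/29325 (≈-0.7977)
After 7 (propagate distance d=10): x=-28646/1955 (≈-14.6527) theta=-23393/29325 (≈-0.7977)
After 8 (thin lens f=51): x=-28646/1955 (≈-14.6527) theta=-84817/166175 (≈-0.5104)
After 9 (propagate distance d=43 (to screen)): x=-6082041/166175 (≈-36.6002) theta=-84817/166175 (≈-0.5104)
Rounded to 4 decimal places: x = -36.6002

Answer: -36.6002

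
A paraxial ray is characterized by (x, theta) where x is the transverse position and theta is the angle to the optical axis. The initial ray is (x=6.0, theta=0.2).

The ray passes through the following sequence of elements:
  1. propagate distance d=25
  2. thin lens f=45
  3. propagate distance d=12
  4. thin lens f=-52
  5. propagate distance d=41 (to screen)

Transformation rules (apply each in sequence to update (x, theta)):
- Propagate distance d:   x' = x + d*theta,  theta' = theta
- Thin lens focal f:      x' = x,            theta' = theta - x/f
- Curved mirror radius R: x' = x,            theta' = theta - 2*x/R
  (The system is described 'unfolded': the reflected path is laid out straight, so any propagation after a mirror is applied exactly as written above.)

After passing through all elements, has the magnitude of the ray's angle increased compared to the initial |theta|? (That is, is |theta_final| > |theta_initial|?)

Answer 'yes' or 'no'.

Initial: x=6.0000 theta=0.2000
After 1 (propagate distance d=25): x=11.0000 theta=0.2000
After 2 (thin lens f=45): x=11.0000 theta=-2/45 (≈-0.0444)
After 3 (propagate distance d=12): x=157/15 (≈10.4667) theta=-2/45 (≈-0.0444)
After 4 (thin lens f=-52): x=157/15 (≈10.4667) theta=367/2340 (≈0.1568)
After 5 (propagate distance d=41 (to screen)): x=39539/2340 (≈16.8970) theta=367/2340 (≈0.1568)
|theta_initial|=0.2000 |theta_final|=367/2340 (≈0.1568) -> not increased

Answer: no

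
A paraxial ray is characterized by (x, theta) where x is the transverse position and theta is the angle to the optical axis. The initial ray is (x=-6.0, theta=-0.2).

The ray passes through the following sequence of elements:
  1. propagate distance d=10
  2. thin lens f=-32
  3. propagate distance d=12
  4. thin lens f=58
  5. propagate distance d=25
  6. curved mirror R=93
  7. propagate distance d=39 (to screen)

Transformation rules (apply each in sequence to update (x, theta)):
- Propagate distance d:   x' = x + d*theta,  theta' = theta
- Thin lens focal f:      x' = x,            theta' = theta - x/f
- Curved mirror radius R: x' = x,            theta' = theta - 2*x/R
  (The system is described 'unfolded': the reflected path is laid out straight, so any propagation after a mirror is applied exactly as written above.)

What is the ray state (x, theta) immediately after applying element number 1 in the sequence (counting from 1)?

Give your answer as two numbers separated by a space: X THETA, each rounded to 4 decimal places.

Initial: x=-6.0000 theta=-0.2000
After 1 (propagate distance d=10): x=-8.0000 theta=-0.2000
Rounded to 4 decimal places: x = -8.0000, theta = -0.2000

Answer: -8.0000 -0.2000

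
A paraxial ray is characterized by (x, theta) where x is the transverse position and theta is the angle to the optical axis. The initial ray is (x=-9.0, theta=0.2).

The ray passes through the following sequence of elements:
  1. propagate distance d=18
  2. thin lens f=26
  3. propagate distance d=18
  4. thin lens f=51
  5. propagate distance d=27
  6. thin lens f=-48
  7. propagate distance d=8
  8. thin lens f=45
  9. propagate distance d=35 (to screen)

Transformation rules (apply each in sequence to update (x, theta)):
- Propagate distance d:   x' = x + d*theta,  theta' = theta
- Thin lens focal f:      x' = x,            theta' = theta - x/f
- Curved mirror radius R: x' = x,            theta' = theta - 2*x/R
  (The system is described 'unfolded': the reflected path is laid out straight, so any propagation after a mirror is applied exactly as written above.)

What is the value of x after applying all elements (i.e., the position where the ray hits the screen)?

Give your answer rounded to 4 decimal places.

Answer: 25.3781

Derivation:
Initial: x=-9.0000 theta=0.2000
After 1 (propagate distance d=18): x=-5.4000 theta=0.2000
After 2 (thin lens f=26): x=-5.4000 theta=53/130 (≈0.4077)
After 3 (propagate distance d=18): x=126/65 (≈1.9385) theta=53/130 (≈0.4077)
After 4 (thin lens f=51): x=126/65 (≈1.9385) theta=817/2210 (≈0.3697)
After 5 (propagate distance d=27): x=26343/2210 (≈11.9199) theta=817/2210 (≈0.3697)
After 6 (thin lens f=-48): x=26343/2210 (≈11.9199) theta=1681/2720 (≈0.6180)
After 7 (propagate distance d=8): x=74539/4420 (≈16.8640) theta=1681/2720 (≈0.6180)
After 8 (thin lens f=45): x=74539/4420 (≈16.8640) theta=22769/93600 (≈0.2433)
After 9 (propagate distance d=35 (to screen)): x=8076319/318240 (≈25.3781) theta=22769/93600 (≈0.2433)
Rounded to 4 decimal places: x = 25.3781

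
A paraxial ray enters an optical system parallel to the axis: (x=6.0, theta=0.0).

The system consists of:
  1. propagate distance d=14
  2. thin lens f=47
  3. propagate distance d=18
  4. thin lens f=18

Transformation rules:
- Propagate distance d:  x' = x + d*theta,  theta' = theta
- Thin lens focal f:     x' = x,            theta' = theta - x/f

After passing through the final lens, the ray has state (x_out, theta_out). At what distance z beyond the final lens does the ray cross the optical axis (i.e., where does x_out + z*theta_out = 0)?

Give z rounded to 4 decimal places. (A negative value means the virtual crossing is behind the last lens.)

Initial: x=6.0000 theta=0.0000
After 1 (propagate distance d=14): x=6.0000 theta=0.0000
After 2 (thin lens f=47): x=6.0000 theta=-6/47 (≈-0.1277)
After 3 (propagate distance d=18): x=174/47 (≈3.7021) theta=-6/47 (≈-0.1277)
After 4 (thin lens f=18): x=174/47 (≈3.7021) theta=-1/3 (≈-0.3333)
z_focus = -x_out/theta_out = -(174/47)/(-1/3) = 522/47 ≈ 11.1064
Rounded to 4 decimal places: z = 11.1064

Answer: 11.1064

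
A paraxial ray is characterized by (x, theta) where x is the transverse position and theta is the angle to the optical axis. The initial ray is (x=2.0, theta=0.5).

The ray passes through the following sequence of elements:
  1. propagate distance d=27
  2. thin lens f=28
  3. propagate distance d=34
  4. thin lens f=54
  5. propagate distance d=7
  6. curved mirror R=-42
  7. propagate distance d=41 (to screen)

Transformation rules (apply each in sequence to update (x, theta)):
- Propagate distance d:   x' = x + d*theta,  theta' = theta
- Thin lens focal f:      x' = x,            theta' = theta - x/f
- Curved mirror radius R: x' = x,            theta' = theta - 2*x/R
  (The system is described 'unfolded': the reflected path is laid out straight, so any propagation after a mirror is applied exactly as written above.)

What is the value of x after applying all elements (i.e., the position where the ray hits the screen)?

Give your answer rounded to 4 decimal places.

Answer: 21.4602

Derivation:
Initial: x=2.0000 theta=0.5000
After 1 (propagate distance d=27): x=15.5000 theta=0.5000
After 2 (thin lens f=28): x=15.5000 theta=-3/56 (≈-0.0536)
After 3 (propagate distance d=34): x=383/28 (≈13.6786) theta=-3/56 (≈-0.0536)
After 4 (thin lens f=54): x=383/28 (≈13.6786) theta=-58/189 (≈-0.3069)
After 5 (propagate distance d=7): x=8717/756 (≈11.5304) theta=-58/189 (≈-0.3069)
After 6 (curved mirror R=-42): x=8717/756 (≈11.5304) theta=3845/15876 (≈0.2422)
After 7 (propagate distance d=41 (to screen)): x=170351/7938 (≈21.4602) theta=3845/15876 (≈0.2422)
Rounded to 4 decimal places: x = 21.4602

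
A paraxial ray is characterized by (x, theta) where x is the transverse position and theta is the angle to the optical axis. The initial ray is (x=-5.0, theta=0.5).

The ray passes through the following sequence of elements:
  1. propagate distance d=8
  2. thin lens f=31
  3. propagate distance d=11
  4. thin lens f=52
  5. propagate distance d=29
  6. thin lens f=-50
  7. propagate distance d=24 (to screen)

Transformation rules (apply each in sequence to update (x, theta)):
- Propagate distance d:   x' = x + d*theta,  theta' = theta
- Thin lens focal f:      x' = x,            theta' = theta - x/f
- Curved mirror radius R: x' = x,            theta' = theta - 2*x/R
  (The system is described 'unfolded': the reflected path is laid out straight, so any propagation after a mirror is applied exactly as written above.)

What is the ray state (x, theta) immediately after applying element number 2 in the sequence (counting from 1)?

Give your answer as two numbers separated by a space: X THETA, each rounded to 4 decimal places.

Initial: x=-5.0000 theta=0.5000
After 1 (propagate distance d=8): x=-1.0000 theta=0.5000
After 2 (thin lens f=31): x=-1.0000 theta=33/62 (≈0.5323)
Rounded to 4 decimal places: x = -1.0000, theta = 0.5323

Answer: -1.0000 0.5323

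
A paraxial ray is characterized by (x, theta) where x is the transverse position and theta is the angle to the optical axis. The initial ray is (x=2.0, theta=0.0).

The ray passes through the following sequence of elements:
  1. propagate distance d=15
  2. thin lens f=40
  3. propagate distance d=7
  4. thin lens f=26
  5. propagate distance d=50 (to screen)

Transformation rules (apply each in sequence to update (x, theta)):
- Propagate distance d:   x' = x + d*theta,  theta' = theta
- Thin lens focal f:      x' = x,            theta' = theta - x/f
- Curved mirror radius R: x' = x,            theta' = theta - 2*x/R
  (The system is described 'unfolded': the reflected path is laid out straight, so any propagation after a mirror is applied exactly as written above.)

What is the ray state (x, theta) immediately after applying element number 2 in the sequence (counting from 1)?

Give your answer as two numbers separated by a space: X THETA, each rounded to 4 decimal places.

Initial: x=2.0000 theta=0.0000
After 1 (propagate distance d=15): x=2.0000 theta=0.0000
After 2 (thin lens f=40): x=2.0000 theta=-0.0500
Rounded to 4 decimal places: x = 2.0000, theta = -0.0500

Answer: 2.0000 -0.0500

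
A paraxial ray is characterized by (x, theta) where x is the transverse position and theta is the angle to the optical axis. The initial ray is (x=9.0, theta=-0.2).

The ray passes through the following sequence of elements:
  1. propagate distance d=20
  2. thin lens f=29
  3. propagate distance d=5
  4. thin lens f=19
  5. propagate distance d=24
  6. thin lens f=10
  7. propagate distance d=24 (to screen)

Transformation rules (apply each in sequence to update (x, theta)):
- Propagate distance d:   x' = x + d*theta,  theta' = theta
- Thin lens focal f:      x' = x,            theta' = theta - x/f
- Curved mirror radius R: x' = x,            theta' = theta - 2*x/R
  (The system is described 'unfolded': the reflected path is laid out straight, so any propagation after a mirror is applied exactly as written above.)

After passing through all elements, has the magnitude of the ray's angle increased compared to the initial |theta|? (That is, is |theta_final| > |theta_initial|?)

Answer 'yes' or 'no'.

Initial: x=9.0000 theta=-0.2000
After 1 (propagate distance d=20): x=5.0000 theta=-0.2000
After 2 (thin lens f=29): x=5.0000 theta=-54/145 (≈-0.3724)
After 3 (propagate distance d=5): x=91/29 (≈3.1379) theta=-54/145 (≈-0.3724)
After 4 (thin lens f=19): x=91/29 (≈3.1379) theta=-1481/2755 (≈-0.5376)
After 5 (propagate distance d=24): x=-26899/2755 (≈-9.7637) theta=-1481/2755 (≈-0.5376)
After 6 (thin lens f=10): x=-26899/2755 (≈-9.7637) theta=12089/27550 (≈0.4388)
After 7 (propagate distance d=24 (to screen)): x=10573/13775 (≈0.7675) theta=12089/27550 (≈0.4388)
|theta_initial|=0.2000 |theta_final|=12089/27550 (≈0.4388) -> increased

Answer: yes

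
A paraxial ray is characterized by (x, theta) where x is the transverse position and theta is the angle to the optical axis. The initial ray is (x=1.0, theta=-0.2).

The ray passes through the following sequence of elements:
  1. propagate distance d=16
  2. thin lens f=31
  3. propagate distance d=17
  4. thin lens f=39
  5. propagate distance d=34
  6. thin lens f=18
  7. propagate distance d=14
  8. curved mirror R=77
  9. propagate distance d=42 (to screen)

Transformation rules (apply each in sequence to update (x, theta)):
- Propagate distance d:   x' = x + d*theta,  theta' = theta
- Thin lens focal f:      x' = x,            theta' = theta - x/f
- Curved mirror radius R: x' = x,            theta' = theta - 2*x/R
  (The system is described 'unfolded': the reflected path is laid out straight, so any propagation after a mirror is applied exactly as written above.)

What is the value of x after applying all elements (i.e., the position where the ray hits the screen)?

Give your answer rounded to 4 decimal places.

Answer: 10.9839

Derivation:
Initial: x=1.0000 theta=-0.2000
After 1 (propagate distance d=16): x=-2.2000 theta=-0.2000
After 2 (thin lens f=31): x=-2.2000 theta=-4/31 (≈-0.1290)
After 3 (propagate distance d=17): x=-681/155 (≈-4.3935) theta=-4/31 (≈-0.1290)
After 4 (thin lens f=39): x=-681/155 (≈-4.3935) theta=-33/2015 (≈-0.0164)
After 5 (propagate distance d=34): x=-1995/403 (≈-4.9504) theta=-33/2015 (≈-0.0164)
After 6 (thin lens f=18): x=-1995/403 (≈-4.9504) theta=3127/12090 (≈0.2586)
After 7 (propagate distance d=14): x=-8036/6045 (≈-1.3294) theta=3127/12090 (≈0.2586)
After 8 (curved mirror R=77): x=-8036/6045 (≈-1.3294) theta=38989/132990 (≈0.2932)
After 9 (propagate distance d=42 (to screen)): x=730373/66495 (≈10.9839) theta=38989/132990 (≈0.2932)
Rounded to 4 decimal places: x = 10.9839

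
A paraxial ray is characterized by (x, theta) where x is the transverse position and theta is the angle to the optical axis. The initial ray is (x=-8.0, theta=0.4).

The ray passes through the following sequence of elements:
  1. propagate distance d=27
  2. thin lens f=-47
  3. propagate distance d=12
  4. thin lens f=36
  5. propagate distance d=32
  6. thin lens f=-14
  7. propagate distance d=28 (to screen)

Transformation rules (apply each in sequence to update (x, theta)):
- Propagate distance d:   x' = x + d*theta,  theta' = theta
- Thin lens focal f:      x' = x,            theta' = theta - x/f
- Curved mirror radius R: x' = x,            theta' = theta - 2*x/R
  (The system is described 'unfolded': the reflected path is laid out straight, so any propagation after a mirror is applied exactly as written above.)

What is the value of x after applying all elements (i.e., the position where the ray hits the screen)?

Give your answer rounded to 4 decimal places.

Answer: 53.2917

Derivation:
Initial: x=-8.0000 theta=0.4000
After 1 (propagate distance d=27): x=2.8000 theta=0.4000
After 2 (thin lens f=-47): x=2.8000 theta=108/235 (≈0.4596)
After 3 (propagate distance d=12): x=1954/235 (≈8.3149) theta=108/235 (≈0.4596)
After 4 (thin lens f=36): x=1954/235 (≈8.3149) theta=967/4230 (≈0.2286)
After 5 (propagate distance d=32): x=33058/2115 (≈15.6303) theta=967/4230 (≈0.2286)
After 6 (thin lens f=-14): x=33058/2115 (≈15.6303) theta=39827/29610 (≈1.3451)
After 7 (propagate distance d=28 (to screen)): x=112712/2115 (≈53.2917) theta=39827/29610 (≈1.3451)
Rounded to 4 decimal places: x = 53.2917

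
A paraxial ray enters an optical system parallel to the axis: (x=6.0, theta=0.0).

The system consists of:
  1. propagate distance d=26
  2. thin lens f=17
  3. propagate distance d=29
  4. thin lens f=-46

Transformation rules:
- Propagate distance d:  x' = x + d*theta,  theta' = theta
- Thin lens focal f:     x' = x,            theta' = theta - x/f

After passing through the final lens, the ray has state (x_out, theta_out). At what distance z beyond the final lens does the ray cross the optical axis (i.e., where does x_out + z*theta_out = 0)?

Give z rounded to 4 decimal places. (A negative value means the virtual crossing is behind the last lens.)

Answer: -9.5172

Derivation:
Initial: x=6.0000 theta=0.0000
After 1 (propagate distance d=26): x=6.0000 theta=0.0000
After 2 (thin lens f=17): x=6.0000 theta=-6/17 (≈-0.3529)
After 3 (propagate distance d=29): x=-72/17 (≈-4.2353) theta=-6/17 (≈-0.3529)
After 4 (thin lens f=-46): x=-72/17 (≈-4.2353) theta=-174/391 (≈-0.4450)
z_focus = -x_out/theta_out = -(-72/17)/(-174/391) = -276/29 ≈ -9.5172
Rounded to 4 decimal places: z = -9.5172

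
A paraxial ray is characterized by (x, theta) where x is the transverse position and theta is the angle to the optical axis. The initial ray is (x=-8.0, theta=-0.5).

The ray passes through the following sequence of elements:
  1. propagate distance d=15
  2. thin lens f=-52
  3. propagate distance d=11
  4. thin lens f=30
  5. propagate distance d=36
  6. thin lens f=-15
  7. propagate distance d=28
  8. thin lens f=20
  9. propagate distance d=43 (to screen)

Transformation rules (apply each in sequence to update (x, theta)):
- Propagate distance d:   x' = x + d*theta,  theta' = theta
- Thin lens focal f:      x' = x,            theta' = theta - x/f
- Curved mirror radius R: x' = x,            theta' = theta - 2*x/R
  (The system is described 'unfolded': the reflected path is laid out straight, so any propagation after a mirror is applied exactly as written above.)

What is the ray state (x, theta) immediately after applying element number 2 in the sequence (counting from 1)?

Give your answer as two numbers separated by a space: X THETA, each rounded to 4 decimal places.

Answer: -15.5000 -0.7981

Derivation:
Initial: x=-8.0000 theta=-0.5000
After 1 (propagate distance d=15): x=-15.5000 theta=-0.5000
After 2 (thin lens f=-52): x=-15.5000 theta=-83/104 (≈-0.7981)
Rounded to 4 decimal places: x = -15.5000, theta = -0.7981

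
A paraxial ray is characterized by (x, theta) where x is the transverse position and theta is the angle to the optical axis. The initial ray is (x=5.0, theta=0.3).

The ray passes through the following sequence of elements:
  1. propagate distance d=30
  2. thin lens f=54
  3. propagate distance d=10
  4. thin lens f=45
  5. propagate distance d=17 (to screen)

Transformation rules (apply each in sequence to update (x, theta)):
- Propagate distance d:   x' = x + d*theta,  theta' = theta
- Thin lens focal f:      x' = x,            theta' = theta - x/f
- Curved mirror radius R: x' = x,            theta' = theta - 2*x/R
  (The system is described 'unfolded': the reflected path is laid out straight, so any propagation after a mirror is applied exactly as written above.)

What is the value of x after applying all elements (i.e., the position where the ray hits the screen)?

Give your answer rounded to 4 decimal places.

Answer: 9.6572

Derivation:
Initial: x=5.0000 theta=0.3000
After 1 (propagate distance d=30): x=14.0000 theta=0.3000
After 2 (thin lens f=54): x=14.0000 theta=11/270 (≈0.0407)
After 3 (propagate distance d=10): x=389/27 (≈14.4074) theta=11/270 (≈0.0407)
After 4 (thin lens f=45): x=389/27 (≈14.4074) theta=-679/2430 (≈-0.2794)
After 5 (propagate distance d=17 (to screen)): x=23467/2430 (≈9.6572) theta=-679/2430 (≈-0.2794)
Rounded to 4 decimal places: x = 9.6572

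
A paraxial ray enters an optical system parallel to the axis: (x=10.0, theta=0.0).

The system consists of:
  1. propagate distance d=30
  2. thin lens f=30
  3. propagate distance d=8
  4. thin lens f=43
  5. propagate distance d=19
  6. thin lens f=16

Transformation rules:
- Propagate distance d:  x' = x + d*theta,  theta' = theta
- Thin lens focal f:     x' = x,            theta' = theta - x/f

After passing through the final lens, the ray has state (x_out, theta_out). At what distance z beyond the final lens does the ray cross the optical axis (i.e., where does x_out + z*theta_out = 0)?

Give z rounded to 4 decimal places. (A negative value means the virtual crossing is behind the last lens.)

Answer: -6.1571

Derivation:
Initial: x=10.0000 theta=0.0000
After 1 (propagate distance d=30): x=10.0000 theta=0.0000
After 2 (thin lens f=30): x=10.0000 theta=-1/3 (≈-0.3333)
After 3 (propagate distance d=8): x=22/3 (≈7.3333) theta=-1/3 (≈-0.3333)
After 4 (thin lens f=43): x=22/3 (≈7.3333) theta=-65/129 (≈-0.5039)
After 5 (propagate distance d=19): x=-289/129 (≈-2.2403) theta=-65/129 (≈-0.5039)
After 6 (thin lens f=16): x=-289/129 (≈-2.2403) theta=-751/2064 (≈-0.3639)
z_focus = -x_out/theta_out = -(-289/129)/(-751/2064) = -4624/751 ≈ -6.1571
Rounded to 4 decimal places: z = -6.1571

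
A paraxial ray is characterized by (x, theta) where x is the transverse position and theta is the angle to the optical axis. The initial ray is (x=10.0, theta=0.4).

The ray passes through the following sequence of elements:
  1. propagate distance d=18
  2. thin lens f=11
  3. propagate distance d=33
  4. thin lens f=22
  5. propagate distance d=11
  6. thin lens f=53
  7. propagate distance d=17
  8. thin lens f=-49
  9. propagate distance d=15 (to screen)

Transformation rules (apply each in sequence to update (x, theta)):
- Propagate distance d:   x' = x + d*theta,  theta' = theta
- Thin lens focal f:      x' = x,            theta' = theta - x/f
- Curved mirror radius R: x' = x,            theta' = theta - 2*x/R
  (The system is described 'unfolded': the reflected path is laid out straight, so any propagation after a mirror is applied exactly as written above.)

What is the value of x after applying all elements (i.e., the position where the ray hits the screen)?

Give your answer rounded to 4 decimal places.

Answer: -21.5781

Derivation:
Initial: x=10.0000 theta=0.4000
After 1 (propagate distance d=18): x=17.2000 theta=0.4000
After 2 (thin lens f=11): x=17.2000 theta=-64/55 (≈-1.1636)
After 3 (propagate distance d=33): x=-21.2000 theta=-64/55 (≈-1.1636)
After 4 (thin lens f=22): x=-21.2000 theta=-0.2000
After 5 (propagate distance d=11): x=-23.4000 theta=-0.2000
After 6 (thin lens f=53): x=-23.4000 theta=64/265 (≈0.2415)
After 7 (propagate distance d=17): x=-5113/265 (≈-19.2943) theta=64/265 (≈0.2415)
After 8 (thin lens f=-49): x=-5113/265 (≈-19.2943) theta=-1977/12985 (≈-0.1523)
After 9 (propagate distance d=15 (to screen)): x=-280192/12985 (≈-21.5781) theta=-1977/12985 (≈-0.1523)
Rounded to 4 decimal places: x = -21.5781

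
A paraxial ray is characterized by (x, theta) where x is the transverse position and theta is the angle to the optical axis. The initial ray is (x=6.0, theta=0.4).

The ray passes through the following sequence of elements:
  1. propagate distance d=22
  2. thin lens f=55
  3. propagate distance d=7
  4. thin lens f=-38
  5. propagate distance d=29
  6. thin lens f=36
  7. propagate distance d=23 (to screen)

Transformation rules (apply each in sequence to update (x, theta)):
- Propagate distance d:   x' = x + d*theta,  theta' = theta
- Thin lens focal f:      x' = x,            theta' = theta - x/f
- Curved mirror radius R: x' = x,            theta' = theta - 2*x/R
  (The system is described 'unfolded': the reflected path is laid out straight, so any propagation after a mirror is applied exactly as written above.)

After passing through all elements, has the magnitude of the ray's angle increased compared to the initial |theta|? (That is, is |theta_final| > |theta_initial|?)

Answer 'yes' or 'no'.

Answer: no

Derivation:
Initial: x=6.0000 theta=0.4000
After 1 (propagate distance d=22): x=14.8000 theta=0.4000
After 2 (thin lens f=55): x=14.8000 theta=36/275 (≈0.1309)
After 3 (propagate distance d=7): x=4322/275 (≈15.7164) theta=36/275 (≈0.1309)
After 4 (thin lens f=-38): x=4322/275 (≈15.7164) theta=569/1045 (≈0.5445)
After 5 (propagate distance d=29): x=164623/5225 (≈31.5068) theta=569/1045 (≈0.5445)
After 6 (thin lens f=36): x=164623/5225 (≈31.5068) theta=-62203/188100 (≈-0.3307)
After 7 (propagate distance d=23 (to screen)): x=4495759/188100 (≈23.9009) theta=-62203/188100 (≈-0.3307)
|theta_initial|=0.4000 |theta_final|=62203/188100 (≈0.3307) -> not increased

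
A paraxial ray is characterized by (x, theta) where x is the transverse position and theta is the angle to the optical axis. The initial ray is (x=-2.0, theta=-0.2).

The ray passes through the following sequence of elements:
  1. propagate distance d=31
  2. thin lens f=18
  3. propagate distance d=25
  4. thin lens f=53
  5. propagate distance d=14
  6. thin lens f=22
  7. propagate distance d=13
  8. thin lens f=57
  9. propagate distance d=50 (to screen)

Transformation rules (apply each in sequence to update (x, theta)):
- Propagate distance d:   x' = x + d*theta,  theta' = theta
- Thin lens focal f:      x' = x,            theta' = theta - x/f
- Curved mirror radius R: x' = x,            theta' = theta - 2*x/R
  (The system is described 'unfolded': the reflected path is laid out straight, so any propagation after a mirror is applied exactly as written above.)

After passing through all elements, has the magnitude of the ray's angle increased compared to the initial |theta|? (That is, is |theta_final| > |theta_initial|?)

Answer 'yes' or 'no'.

Initial: x=-2.0000 theta=-0.2000
After 1 (propagate distance d=31): x=-8.2000 theta=-0.2000
After 2 (thin lens f=18): x=-8.2000 theta=23/90 (≈0.2556)
After 3 (propagate distance d=25): x=-163/90 (≈-1.8111) theta=23/90 (≈0.2556)
After 4 (thin lens f=53): x=-163/90 (≈-1.8111) theta=691/2385 (≈0.2897)
After 5 (propagate distance d=14): x=10709/4770 (≈2.2451) theta=691/2385 (≈0.2897)
After 6 (thin lens f=22): x=10709/4770 (≈2.2451) theta=1313/6996 (≈0.1877)
After 7 (propagate distance d=13): x=491633/104940 (≈4.6849) theta=1313/6996 (≈0.1877)
After 8 (thin lens f=57): x=491633/104940 (≈4.6849) theta=28681/271890 (≈0.1055)
After 9 (propagate distance d=50 (to screen)): x=59572181/5981580 (≈9.9593) theta=28681/271890 (≈0.1055)
|theta_initial|=0.2000 |theta_final|=28681/271890 (≈0.1055) -> not increased

Answer: no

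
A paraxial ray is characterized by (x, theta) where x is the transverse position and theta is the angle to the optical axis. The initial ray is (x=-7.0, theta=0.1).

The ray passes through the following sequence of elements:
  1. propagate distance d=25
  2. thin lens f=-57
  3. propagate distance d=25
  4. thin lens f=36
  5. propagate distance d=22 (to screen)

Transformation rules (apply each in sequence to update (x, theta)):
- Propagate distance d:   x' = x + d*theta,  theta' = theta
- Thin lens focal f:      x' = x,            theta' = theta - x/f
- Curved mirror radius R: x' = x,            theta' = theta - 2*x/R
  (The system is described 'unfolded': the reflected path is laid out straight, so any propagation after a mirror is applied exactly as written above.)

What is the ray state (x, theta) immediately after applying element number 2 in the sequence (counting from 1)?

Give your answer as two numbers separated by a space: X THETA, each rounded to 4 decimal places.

Answer: -4.5000 0.0211

Derivation:
Initial: x=-7.0000 theta=0.1000
After 1 (propagate distance d=25): x=-4.5000 theta=0.1000
After 2 (thin lens f=-57): x=-4.5000 theta=2/95 (≈0.0211)
Rounded to 4 decimal places: x = -4.5000, theta = 0.0211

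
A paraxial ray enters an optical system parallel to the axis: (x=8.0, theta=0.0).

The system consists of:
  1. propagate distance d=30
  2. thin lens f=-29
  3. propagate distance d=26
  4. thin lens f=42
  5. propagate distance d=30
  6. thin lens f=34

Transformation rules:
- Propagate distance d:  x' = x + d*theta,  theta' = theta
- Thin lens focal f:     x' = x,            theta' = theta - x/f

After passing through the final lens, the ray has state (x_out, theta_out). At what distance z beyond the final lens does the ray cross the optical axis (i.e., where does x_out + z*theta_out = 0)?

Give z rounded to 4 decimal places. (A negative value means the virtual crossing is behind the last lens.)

Initial: x=8.0000 theta=0.0000
After 1 (propagate distance d=30): x=8.0000 theta=0.0000
After 2 (thin lens f=-29): x=8.0000 theta=8/29 (≈0.2759)
After 3 (propagate distance d=26): x=440/29 (≈15.1724) theta=8/29 (≈0.2759)
After 4 (thin lens f=42): x=440/29 (≈15.1724) theta=-52/609 (≈-0.0854)
After 5 (propagate distance d=30): x=2560/203 (≈12.6108) theta=-52/609 (≈-0.0854)
After 6 (thin lens f=34): x=2560/203 (≈12.6108) theta=-4724/10353 (≈-0.4563)
z_focus = -x_out/theta_out = -(2560/203)/(-4724/10353) = 32640/1181 ≈ 27.6376
Rounded to 4 decimal places: z = 27.6376

Answer: 27.6376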